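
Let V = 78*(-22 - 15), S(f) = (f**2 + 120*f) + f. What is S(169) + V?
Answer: 46124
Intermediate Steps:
S(f) = f**2 + 121*f
V = -2886 (V = 78*(-37) = -2886)
S(169) + V = 169*(121 + 169) - 2886 = 169*290 - 2886 = 49010 - 2886 = 46124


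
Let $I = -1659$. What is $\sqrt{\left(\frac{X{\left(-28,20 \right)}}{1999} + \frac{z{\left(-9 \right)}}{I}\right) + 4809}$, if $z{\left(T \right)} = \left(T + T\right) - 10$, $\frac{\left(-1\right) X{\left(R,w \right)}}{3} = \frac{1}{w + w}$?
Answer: $\frac{\sqrt{431756186808212670}}{9475260} \approx 69.347$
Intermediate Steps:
$X{\left(R,w \right)} = - \frac{3}{2 w}$ ($X{\left(R,w \right)} = - \frac{3}{w + w} = - \frac{3}{2 w}$)
$z{\left(T \right)} = -10 + 2 T$ ($z{\left(T \right)} = 2 T - 10 = -10 + 2 T$)
$\sqrt{\left(\frac{X{\left(-28,20 \right)}}{1999} + \frac{z{\left(-9 \right)}}{I}\right) + 4809} = \sqrt{\left(\frac{\left(- \frac{3}{2}\right) \frac{1}{20}}{1999} + \frac{-10 + 2 \left(-9\right)}{-1659}\right) + 4809} = \sqrt{\left(\left(- \frac{3}{2}\right) \frac{1}{20} \cdot \frac{1}{1999} + \left(-10 - 18\right) \left(- \frac{1}{1659}\right)\right) + 4809} = \sqrt{\left(\left(- \frac{3}{40}\right) \frac{1}{1999} - - \frac{4}{237}\right) + 4809} = \sqrt{\left(- \frac{3}{79960} + \frac{4}{237}\right) + 4809} = \sqrt{\frac{319129}{18950520} + 4809} = \sqrt{\frac{91133369809}{18950520}} = \frac{\sqrt{431756186808212670}}{9475260}$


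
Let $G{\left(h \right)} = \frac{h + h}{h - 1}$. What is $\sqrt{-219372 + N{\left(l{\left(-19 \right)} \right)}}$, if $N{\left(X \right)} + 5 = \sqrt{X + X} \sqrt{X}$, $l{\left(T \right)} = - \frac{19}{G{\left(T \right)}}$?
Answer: $\sqrt{-219377 - 10 \sqrt{2}} \approx 468.39 i$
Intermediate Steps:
$G{\left(h \right)} = \frac{2 h}{-1 + h}$
$l{\left(T \right)} = - \frac{19 \left(-1 + T\right)}{2 T}$ ($l{\left(T \right)} = - \frac{19}{2 T \frac{1}{-1 + T}} = - 19 \frac{-1 + T}{2 T} = - \frac{19 \left(-1 + T\right)}{2 T}$)
$N{\left(X \right)} = -5 + X \sqrt{2}$ ($N{\left(X \right)} = -5 + \sqrt{X + X} \sqrt{X} = -5 + \sqrt{2 X} \sqrt{X} = -5 + \sqrt{2} \sqrt{X} \sqrt{X} = -5 + X \sqrt{2}$)
$\sqrt{-219372 + N{\left(l{\left(-19 \right)} \right)}} = \sqrt{-219372 + \left(-5 + \frac{19 \left(1 - -19\right)}{2 \left(-19\right)} \sqrt{2}\right)} = \sqrt{-219372 + \left(-5 + \frac{19}{2} \left(- \frac{1}{19}\right) \left(1 + 19\right) \sqrt{2}\right)} = \sqrt{-219372 + \left(-5 + \frac{19}{2} \left(- \frac{1}{19}\right) 20 \sqrt{2}\right)} = \sqrt{-219372 - \left(5 + 10 \sqrt{2}\right)} = \sqrt{-219377 - 10 \sqrt{2}}$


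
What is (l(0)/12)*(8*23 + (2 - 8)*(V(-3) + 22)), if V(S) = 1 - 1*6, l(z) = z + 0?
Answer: 0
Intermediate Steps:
l(z) = z
V(S) = -5 (V(S) = 1 - 6 = -5)
(l(0)/12)*(8*23 + (2 - 8)*(V(-3) + 22)) = (0/12)*(8*23 + (2 - 8)*(-5 + 22)) = (0*(1/12))*(184 - 6*17) = 0*(184 - 102) = 0*82 = 0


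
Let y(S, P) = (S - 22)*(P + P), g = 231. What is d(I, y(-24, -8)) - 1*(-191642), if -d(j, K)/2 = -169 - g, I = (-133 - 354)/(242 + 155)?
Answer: 192442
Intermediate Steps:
y(S, P) = 2*P*(-22 + S) (y(S, P) = (-22 + S)*(2*P) = 2*P*(-22 + S))
I = -487/397 ≈ -1.2267
d(j, K) = 800 (d(j, K) = -2*(-169 - 1*231) = -2*(-169 - 231) = -2*(-400) = 800)
d(I, y(-24, -8)) - 1*(-191642) = 800 - 1*(-191642) = 800 + 191642 = 192442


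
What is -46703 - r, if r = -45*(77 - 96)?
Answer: -47558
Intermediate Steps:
r = 855 (r = -45*(-19) = 855)
-46703 - r = -46703 - 1*855 = -46703 - 855 = -47558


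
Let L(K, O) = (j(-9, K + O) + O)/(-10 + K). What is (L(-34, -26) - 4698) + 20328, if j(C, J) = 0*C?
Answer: 343873/22 ≈ 15631.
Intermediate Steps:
j(C, J) = 0
L(K, O) = O/(-10 + K) (L(K, O) = (0 + O)/(-10 + K) = O/(-10 + K))
(L(-34, -26) - 4698) + 20328 = (-26/(-10 - 34) - 4698) + 20328 = (-26/(-44) - 4698) + 20328 = (-26*(-1/44) - 4698) + 20328 = (13/22 - 4698) + 20328 = -103343/22 + 20328 = 343873/22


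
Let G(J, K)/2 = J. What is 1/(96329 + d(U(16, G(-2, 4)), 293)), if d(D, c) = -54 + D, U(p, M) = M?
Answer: 1/96271 ≈ 1.0387e-5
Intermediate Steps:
G(J, K) = 2*J
1/(96329 + d(U(16, G(-2, 4)), 293)) = 1/(96329 + (-54 + 2*(-2))) = 1/(96329 + (-54 - 4)) = 1/(96329 - 58) = 1/96271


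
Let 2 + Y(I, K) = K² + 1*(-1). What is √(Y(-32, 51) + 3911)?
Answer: √6509 ≈ 80.678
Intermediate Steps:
Y(I, K) = -3 + K² (Y(I, K) = -2 + (K² + 1*(-1)) = -2 + (K² - 1) = -2 + (-1 + K²) = -3 + K²)
√(Y(-32, 51) + 3911) = √((-3 + 51²) + 3911) = √((-3 + 2601) + 3911) = √(2598 + 3911) = √6509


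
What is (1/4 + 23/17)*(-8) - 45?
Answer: -983/17 ≈ -57.824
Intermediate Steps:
(1/4 + 23/17)*(-8) - 45 = (1*(¼) + 23*(1/17))*(-8) - 45 = (¼ + 23/17)*(-8) - 45 = (109/68)*(-8) - 45 = -218/17 - 45 = -983/17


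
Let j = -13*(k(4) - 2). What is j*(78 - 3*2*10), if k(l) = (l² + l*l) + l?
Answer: -7956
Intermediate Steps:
k(l) = l + 2*l² (k(l) = (l² + l²) + l = 2*l² + l = l + 2*l²)
j = -442 (j = -13*(4*(1 + 2*4) - 2) = -13*(4*(1 + 8) - 2) = -13*(4*9 - 2) = -13*(36 - 2) = -13*34 = -442)
j*(78 - 3*2*10) = -442*(78 - 3*2*10) = -442*(78 - 6*10) = -442*(78 - 60) = -442*18 = -7956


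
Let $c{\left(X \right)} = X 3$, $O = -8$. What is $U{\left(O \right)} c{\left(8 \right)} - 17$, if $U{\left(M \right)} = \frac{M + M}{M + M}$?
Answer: $7$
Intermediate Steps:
$U{\left(M \right)} = 1$ ($U{\left(M \right)} = \frac{2 M}{2 M} = 2 M \frac{1}{2 M} = 1$)
$c{\left(X \right)} = 3 X$
$U{\left(O \right)} c{\left(8 \right)} - 17 = 1 \cdot 3 \cdot 8 - 17 = 1 \cdot 24 - 17 = 24 - 17 = 7$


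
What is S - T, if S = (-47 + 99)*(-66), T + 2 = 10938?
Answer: -14368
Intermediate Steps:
T = 10936 (T = -2 + 10938 = 10936)
S = -3432 (S = 52*(-66) = -3432)
S - T = -3432 - 1*10936 = -3432 - 10936 = -14368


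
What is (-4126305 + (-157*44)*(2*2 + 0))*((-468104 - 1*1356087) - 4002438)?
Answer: 24203449788373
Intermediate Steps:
(-4126305 + (-157*44)*(2*2 + 0))*((-468104 - 1*1356087) - 4002438) = (-4126305 - 6908*(4 + 0))*((-468104 - 1356087) - 4002438) = (-4126305 - 6908*4)*(-1824191 - 4002438) = (-4126305 - 27632)*(-5826629) = -4153937*(-5826629) = 24203449788373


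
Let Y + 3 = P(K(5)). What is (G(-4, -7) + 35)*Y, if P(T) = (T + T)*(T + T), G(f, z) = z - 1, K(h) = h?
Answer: 2619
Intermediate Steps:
G(f, z) = -1 + z
P(T) = 4*T² (P(T) = (2*T)*(2*T) = 4*T²)
Y = 97 (Y = -3 + 4*5² = -3 + 4*25 = -3 + 100 = 97)
(G(-4, -7) + 35)*Y = ((-1 - 7) + 35)*97 = (-8 + 35)*97 = 27*97 = 2619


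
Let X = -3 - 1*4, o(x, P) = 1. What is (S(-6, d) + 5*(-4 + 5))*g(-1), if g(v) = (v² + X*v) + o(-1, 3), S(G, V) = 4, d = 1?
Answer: 81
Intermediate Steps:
X = -7 (X = -3 - 4 = -7)
g(v) = 1 + v² - 7*v (g(v) = (v² - 7*v) + 1 = 1 + v² - 7*v)
(S(-6, d) + 5*(-4 + 5))*g(-1) = (4 + 5*(-4 + 5))*(1 + (-1)² - 7*(-1)) = (4 + 5*1)*(1 + 1 + 7) = (4 + 5)*9 = 9*9 = 81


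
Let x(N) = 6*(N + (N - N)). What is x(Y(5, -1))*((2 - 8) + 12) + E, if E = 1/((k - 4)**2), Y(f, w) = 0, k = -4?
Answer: 1/64 ≈ 0.015625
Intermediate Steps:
E = 1/64 (E = 1/((-4 - 4)**2) = 1/((-8)**2) = 1/64 ≈ 0.015625)
x(N) = 6*N (x(N) = 6*(N + 0) = 6*N)
x(Y(5, -1))*((2 - 8) + 12) + E = (6*0)*((2 - 8) + 12) + 1/64 = 0*(-6 + 12) + 1/64 = 0*6 + 1/64 = 0 + 1/64 = 1/64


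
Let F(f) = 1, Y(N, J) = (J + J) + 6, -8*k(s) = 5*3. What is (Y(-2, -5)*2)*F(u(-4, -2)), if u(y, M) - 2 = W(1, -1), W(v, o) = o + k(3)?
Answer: -8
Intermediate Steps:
k(s) = -15/8 (k(s) = -5*3/8 = -⅛*15 = -15/8)
W(v, o) = -15/8 + o (W(v, o) = o - 15/8 = -15/8 + o)
u(y, M) = -7/8 (u(y, M) = 2 + (-15/8 - 1) = 2 - 23/8 = -7/8)
Y(N, J) = 6 + 2*J (Y(N, J) = 2*J + 6 = 6 + 2*J)
(Y(-2, -5)*2)*F(u(-4, -2)) = ((6 + 2*(-5))*2)*1 = ((6 - 10)*2)*1 = -4*2*1 = -8*1 = -8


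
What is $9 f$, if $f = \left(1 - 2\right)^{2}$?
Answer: $9$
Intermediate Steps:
$f = 1$ ($f = \left(-1\right)^{2} = 1$)
$9 f = 9 \cdot 1 = 9$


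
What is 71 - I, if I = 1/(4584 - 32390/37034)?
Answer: 6025448526/84865733 ≈ 71.000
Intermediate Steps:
I = 18517/84865733 (I = 1/(4584 - 32390*1/37034) = 1/(4584 - 16195/18517) = 1/(84865733/18517) = 18517/84865733 ≈ 0.00021819)
71 - I = 71 - 1*18517/84865733 = 71 - 18517/84865733 = 6025448526/84865733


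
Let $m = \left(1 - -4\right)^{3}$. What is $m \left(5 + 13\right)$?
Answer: $2250$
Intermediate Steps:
$m = 125$ ($m = \left(1 + 4\right)^{3} = 5^{3} = 125$)
$m \left(5 + 13\right) = 125 \left(5 + 13\right) = 125 \cdot 18 = 2250$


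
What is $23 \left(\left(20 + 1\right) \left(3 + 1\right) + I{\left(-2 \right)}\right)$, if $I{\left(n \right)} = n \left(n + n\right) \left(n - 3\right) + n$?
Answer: $966$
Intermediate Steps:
$I{\left(n \right)} = n + 2 n^{2} \left(-3 + n\right)$ ($I{\left(n \right)} = n 2 n \left(-3 + n\right) + n = 2 n^{2} \left(-3 + n\right) + n = n + 2 n^{2} \left(-3 + n\right)$)
$23 \left(\left(20 + 1\right) \left(3 + 1\right) + I{\left(-2 \right)}\right) = 23 \left(\left(20 + 1\right) \left(3 + 1\right) - 2 \left(1 - -12 + 2 \left(-2\right)^{2}\right)\right) = 23 \left(21 \cdot 4 - 2 \left(1 + 12 + 2 \cdot 4\right)\right) = 23 \left(84 - 2 \left(1 + 12 + 8\right)\right) = 23 \left(84 - 42\right) = 23 \cdot 42 = 966$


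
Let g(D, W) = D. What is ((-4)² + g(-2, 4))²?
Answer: 196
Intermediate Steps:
((-4)² + g(-2, 4))² = ((-4)² - 2)² = (16 - 2)² = 14² = 196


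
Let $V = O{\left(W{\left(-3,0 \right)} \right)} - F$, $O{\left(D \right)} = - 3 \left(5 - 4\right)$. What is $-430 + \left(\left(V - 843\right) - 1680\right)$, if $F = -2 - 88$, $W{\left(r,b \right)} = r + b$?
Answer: $-2866$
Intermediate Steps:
$W{\left(r,b \right)} = b + r$
$O{\left(D \right)} = -3$ ($O{\left(D \right)} = \left(-3\right) 1 = -3$)
$F = -90$ ($F = -2 - 88 = -90$)
$V = 87$ ($V = -3 - -90 = -3 + 90 = 87$)
$-430 + \left(\left(V - 843\right) - 1680\right) = -430 + \left(\left(87 - 843\right) - 1680\right) = -430 - 2436 = -2866$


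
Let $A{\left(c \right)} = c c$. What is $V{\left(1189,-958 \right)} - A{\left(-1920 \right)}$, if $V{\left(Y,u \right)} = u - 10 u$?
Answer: $-3677778$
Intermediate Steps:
$A{\left(c \right)} = c^{2}$
$V{\left(Y,u \right)} = - 9 u$
$V{\left(1189,-958 \right)} - A{\left(-1920 \right)} = \left(-9\right) \left(-958\right) - \left(-1920\right)^{2} = 8622 - 3686400 = -3677778$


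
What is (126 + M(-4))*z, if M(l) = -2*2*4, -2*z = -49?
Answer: 2695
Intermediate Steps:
z = 49/2 (z = -½*(-49) = 49/2 ≈ 24.500)
M(l) = -16 (M(l) = -4*4 = -16)
(126 + M(-4))*z = (126 - 16)*(49/2) = 110*(49/2) = 2695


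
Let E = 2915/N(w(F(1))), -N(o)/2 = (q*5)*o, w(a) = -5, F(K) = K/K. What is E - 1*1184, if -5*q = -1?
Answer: -1785/2 ≈ -892.50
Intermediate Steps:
F(K) = 1
q = 1/5 (q = -1/5*(-1) = 1/5 ≈ 0.20000)
N(o) = -2*o (N(o) = -2*(1/5)*5*o = -2*o)
E = 583/2 (E = 2915/((-2*(-5))) = 2915/10 = 2915*(1/10) = 583/2 ≈ 291.50)
E - 1*1184 = 583/2 - 1*1184 = 583/2 - 1184 = -1785/2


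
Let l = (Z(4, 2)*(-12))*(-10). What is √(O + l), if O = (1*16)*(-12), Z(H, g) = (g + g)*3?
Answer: 4*√78 ≈ 35.327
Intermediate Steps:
Z(H, g) = 6*g (Z(H, g) = (2*g)*3 = 6*g)
O = -192 (O = 16*(-12) = -192)
l = 1440 (l = ((6*2)*(-12))*(-10) = (12*(-12))*(-10) = -144*(-10) = 1440)
√(O + l) = √(-192 + 1440) = √1248 = 4*√78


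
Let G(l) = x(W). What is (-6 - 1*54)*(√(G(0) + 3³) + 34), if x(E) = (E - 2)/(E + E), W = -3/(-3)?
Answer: -2040 - 30*√106 ≈ -2348.9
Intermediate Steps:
W = 1 (W = -3*(-⅓) = 1)
x(E) = (-2 + E)/(2*E) (x(E) = (-2 + E)/((2*E)) = (-2 + E)*(1/(2*E)) = (-2 + E)/(2*E))
G(l) = -½ (G(l) = (½)*(-2 + 1)/1 = (½)*1*(-1) = -½)
(-6 - 1*54)*(√(G(0) + 3³) + 34) = (-6 - 1*54)*(√(-½ + 3³) + 34) = (-6 - 54)*(√(-½ + 27) + 34) = -60*(√(53/2) + 34) = -60*(√106/2 + 34) = -60*(34 + √106/2) = -2040 - 30*√106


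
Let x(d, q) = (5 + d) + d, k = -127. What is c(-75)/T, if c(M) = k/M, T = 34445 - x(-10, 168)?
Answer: 127/2584500 ≈ 4.9139e-5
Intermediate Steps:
x(d, q) = 5 + 2*d
T = 34460 (T = 34445 - (5 + 2*(-10)) = 34445 - (5 - 20) = 34445 - 1*(-15) = 34445 + 15 = 34460)
c(M) = -127/M
c(-75)/T = -127/(-75)/34460 = -127*(-1/75)*(1/34460) = (127/75)*(1/34460) = 127/2584500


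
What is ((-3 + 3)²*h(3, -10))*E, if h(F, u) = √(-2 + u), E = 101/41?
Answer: 0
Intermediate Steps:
E = 101/41 (E = 101*(1/41) = 101/41 ≈ 2.4634)
((-3 + 3)²*h(3, -10))*E = ((-3 + 3)²*√(-2 - 10))*(101/41) = (0²*√(-12))*(101/41) = (0*(2*I*√3))*(101/41) = 0*(101/41) = 0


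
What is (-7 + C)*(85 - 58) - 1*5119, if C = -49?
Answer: -6631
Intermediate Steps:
(-7 + C)*(85 - 58) - 1*5119 = (-7 - 49)*(85 - 58) - 1*5119 = -56*27 - 5119 = -1512 - 5119 = -6631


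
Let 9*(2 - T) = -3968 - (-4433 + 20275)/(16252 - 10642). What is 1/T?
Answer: 25245/11188651 ≈ 0.0022563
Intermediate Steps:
T = 11188651/25245 (T = 2 - (-3968 - (-4433 + 20275)/(16252 - 10642))/9 = 2 - (-3968 - 15842/5610)/9 = 2 - (-3968 - 1*7921/2805)/9 = 2 - (-3968 - 7921/2805)/9 = 2 - ⅑*(-11138161/2805) = 2 + 11138161/25245 = 11188651/25245 ≈ 443.20)
1/T = 1/(11188651/25245) = 25245/11188651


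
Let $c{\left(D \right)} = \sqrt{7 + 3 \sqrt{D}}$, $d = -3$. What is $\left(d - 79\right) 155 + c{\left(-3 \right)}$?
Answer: $-12710 + \sqrt{7 + 3 i \sqrt{3}} \approx -12707.0 + 0.92677 i$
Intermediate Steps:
$\left(d - 79\right) 155 + c{\left(-3 \right)} = \left(-3 - 79\right) 155 + \sqrt{7 + 3 \sqrt{-3}} = \left(-3 - 79\right) 155 + \sqrt{7 + 3 i \sqrt{3}} = \left(-82\right) 155 + \sqrt{7 + 3 i \sqrt{3}} = -12710 + \sqrt{7 + 3 i \sqrt{3}}$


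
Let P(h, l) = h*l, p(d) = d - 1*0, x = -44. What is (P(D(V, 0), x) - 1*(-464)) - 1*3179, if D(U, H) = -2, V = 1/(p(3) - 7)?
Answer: -2627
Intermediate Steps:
p(d) = d (p(d) = d + 0 = d)
V = -1/4 (V = 1/(3 - 7) = 1/(-4) = -1/4 ≈ -0.25000)
(P(D(V, 0), x) - 1*(-464)) - 1*3179 = (-2*(-44) - 1*(-464)) - 1*3179 = (88 + 464) - 3179 = 552 - 3179 = -2627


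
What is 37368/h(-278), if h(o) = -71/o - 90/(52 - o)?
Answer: -114271344/53 ≈ -2.1561e+6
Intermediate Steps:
h(o) = -90/(52 - o) - 71/o
37368/h(-278) = 37368/(((3692 + 19*(-278))/((-278)*(-52 - 278)))) = 37368/((-1/278*(3692 - 5282)/(-330))) = 37368/((-1/278*(-1/330)*(-1590))) = 37368/(-53/3058) = 37368*(-3058/53) = -114271344/53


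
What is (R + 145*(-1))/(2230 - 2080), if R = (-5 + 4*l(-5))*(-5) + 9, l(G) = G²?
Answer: -611/150 ≈ -4.0733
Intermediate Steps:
R = -466 (R = (-5 + 4*(-5)²)*(-5) + 9 = (-5 + 4*25)*(-5) + 9 = (-5 + 100)*(-5) + 9 = 95*(-5) + 9 = -475 + 9 = -466)
(R + 145*(-1))/(2230 - 2080) = (-466 + 145*(-1))/(2230 - 2080) = (-466 - 145)/150 = -611*1/150 = -611/150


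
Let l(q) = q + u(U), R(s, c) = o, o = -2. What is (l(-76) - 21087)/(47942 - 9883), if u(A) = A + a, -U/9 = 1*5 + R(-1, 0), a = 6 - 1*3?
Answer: -21187/38059 ≈ -0.55669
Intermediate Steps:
R(s, c) = -2
a = 3 (a = 6 - 3 = 3)
U = -27 (U = -9*(1*5 - 2) = -9*(5 - 2) = -9*3 = -27)
u(A) = 3 + A (u(A) = A + 3 = 3 + A)
l(q) = -24 + q (l(q) = q + (3 - 27) = q - 24 = -24 + q)
(l(-76) - 21087)/(47942 - 9883) = ((-24 - 76) - 21087)/(47942 - 9883) = (-100 - 21087)/38059 = -21187*1/38059 = -21187/38059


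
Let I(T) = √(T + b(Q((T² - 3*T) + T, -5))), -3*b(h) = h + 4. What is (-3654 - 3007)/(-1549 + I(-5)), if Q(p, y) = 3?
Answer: 30953667/7198225 + 6661*I*√66/7198225 ≈ 4.3002 + 0.0075177*I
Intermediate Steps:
b(h) = -4/3 - h/3 (b(h) = -(h + 4)/3 = -(4 + h)/3 = -4/3 - h/3)
I(T) = √(-7/3 + T) (I(T) = √(T + (-4/3 - ⅓*3)) = √(T + (-4/3 - 1)) = √(T - 7/3) = √(-7/3 + T))
(-3654 - 3007)/(-1549 + I(-5)) = (-3654 - 3007)/(-1549 + √(-21 + 9*(-5))/3) = -6661/(-1549 + √(-21 - 45)/3) = -6661/(-1549 + √(-66)/3) = -6661/(-1549 + (I*√66)/3) = -6661/(-1549 + I*√66/3)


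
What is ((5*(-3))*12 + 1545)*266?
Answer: 363090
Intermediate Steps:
((5*(-3))*12 + 1545)*266 = (-15*12 + 1545)*266 = (-180 + 1545)*266 = 1365*266 = 363090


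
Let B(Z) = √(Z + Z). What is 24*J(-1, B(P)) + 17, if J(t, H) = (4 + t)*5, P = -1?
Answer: 377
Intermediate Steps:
B(Z) = √2*√Z (B(Z) = √(2*Z) = √2*√Z)
J(t, H) = 20 + 5*t
24*J(-1, B(P)) + 17 = 24*(20 + 5*(-1)) + 17 = 24*(20 - 5) + 17 = 24*15 + 17 = 360 + 17 = 377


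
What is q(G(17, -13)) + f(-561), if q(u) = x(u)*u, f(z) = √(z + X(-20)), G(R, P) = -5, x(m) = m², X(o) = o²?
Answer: -125 + I*√161 ≈ -125.0 + 12.689*I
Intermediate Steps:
f(z) = √(400 + z) (f(z) = √(z + (-20)²) = √(z + 400) = √(400 + z))
q(u) = u³ (q(u) = u²*u = u³)
q(G(17, -13)) + f(-561) = (-5)³ + √(400 - 561) = -125 + √(-161) = -125 + I*√161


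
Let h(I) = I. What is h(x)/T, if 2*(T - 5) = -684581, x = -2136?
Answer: 4272/684571 ≈ 0.0062404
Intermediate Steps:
T = -684571/2 (T = 5 + (½)*(-684581) = 5 - 684581/2 = -684571/2 ≈ -3.4229e+5)
h(x)/T = -2136/(-684571/2) = -2136*(-2/684571) = 4272/684571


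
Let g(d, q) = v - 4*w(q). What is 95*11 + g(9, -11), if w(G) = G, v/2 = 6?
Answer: 1101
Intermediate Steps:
v = 12 (v = 2*6 = 12)
g(d, q) = 12 - 4*q
95*11 + g(9, -11) = 95*11 + (12 - 4*(-11)) = 1045 + (12 + 44) = 1045 + 56 = 1101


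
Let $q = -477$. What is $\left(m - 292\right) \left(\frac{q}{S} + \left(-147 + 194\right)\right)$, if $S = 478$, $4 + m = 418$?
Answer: $\frac{1341329}{239} \approx 5612.3$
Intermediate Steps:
$m = 414$ ($m = -4 + 418 = 414$)
$\left(m - 292\right) \left(\frac{q}{S} + \left(-147 + 194\right)\right) = \left(414 - 292\right) \left(- \frac{477}{478} + \left(-147 + 194\right)\right) = 122 \left(\left(-477\right) \frac{1}{478} + 47\right) = 122 \left(- \frac{477}{478} + 47\right) = 122 \cdot \frac{21989}{478} = \frac{1341329}{239}$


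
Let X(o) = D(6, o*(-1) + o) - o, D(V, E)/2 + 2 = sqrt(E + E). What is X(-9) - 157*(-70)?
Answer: 10995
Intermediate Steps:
D(V, E) = -4 + 2*sqrt(2)*sqrt(E) (D(V, E) = -4 + 2*sqrt(E + E) = -4 + 2*sqrt(2*E) = -4 + 2*(sqrt(2)*sqrt(E)) = -4 + 2*sqrt(2)*sqrt(E))
X(o) = -4 - o (X(o) = (-4 + 2*sqrt(2)*sqrt(o*(-1) + o)) - o = (-4 + 2*sqrt(2)*sqrt(-o + o)) - o = (-4 + 2*sqrt(2)*sqrt(0)) - o = (-4 + 2*sqrt(2)*0) - o = (-4 + 0) - o = -4 - o)
X(-9) - 157*(-70) = (-4 - 1*(-9)) - 157*(-70) = (-4 + 9) + 10990 = 5 + 10990 = 10995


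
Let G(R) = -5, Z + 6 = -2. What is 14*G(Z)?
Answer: -70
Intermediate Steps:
Z = -8 (Z = -6 - 2 = -8)
14*G(Z) = 14*(-5) = -70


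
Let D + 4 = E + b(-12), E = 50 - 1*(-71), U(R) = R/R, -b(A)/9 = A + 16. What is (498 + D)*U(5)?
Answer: 579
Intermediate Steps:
b(A) = -144 - 9*A (b(A) = -9*(A + 16) = -9*(16 + A) = -144 - 9*A)
U(R) = 1
E = 121 (E = 50 + 71 = 121)
D = 81 (D = -4 + (121 + (-144 - 9*(-12))) = -4 + (121 + (-144 + 108)) = -4 + (121 - 36) = -4 + 85 = 81)
(498 + D)*U(5) = (498 + 81)*1 = 579*1 = 579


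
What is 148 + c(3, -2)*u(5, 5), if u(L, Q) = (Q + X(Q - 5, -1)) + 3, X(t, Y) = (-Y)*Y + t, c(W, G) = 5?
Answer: 183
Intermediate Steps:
X(t, Y) = t - Y² (X(t, Y) = -Y² + t = t - Y²)
u(L, Q) = -3 + 2*Q (u(L, Q) = (Q + ((Q - 5) - 1*(-1)²)) + 3 = (Q + ((-5 + Q) - 1*1)) + 3 = (Q + ((-5 + Q) - 1)) + 3 = (Q + (-6 + Q)) + 3 = (-6 + 2*Q) + 3 = -3 + 2*Q)
148 + c(3, -2)*u(5, 5) = 148 + 5*(-3 + 2*5) = 148 + 5*(-3 + 10) = 148 + 5*7 = 148 + 35 = 183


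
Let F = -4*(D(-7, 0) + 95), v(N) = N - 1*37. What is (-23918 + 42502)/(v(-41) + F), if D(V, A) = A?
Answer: -9292/229 ≈ -40.576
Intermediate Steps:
v(N) = -37 + N (v(N) = N - 37 = -37 + N)
F = -380 (F = -4*(0 + 95) = -4*95 = -380)
(-23918 + 42502)/(v(-41) + F) = (-23918 + 42502)/((-37 - 41) - 380) = 18584/(-78 - 380) = 18584/(-458) = 18584*(-1/458) = -9292/229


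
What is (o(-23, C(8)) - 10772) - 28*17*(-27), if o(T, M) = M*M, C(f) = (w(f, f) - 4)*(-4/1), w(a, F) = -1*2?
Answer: 2656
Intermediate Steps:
w(a, F) = -2
C(f) = 24 (C(f) = (-2 - 4)*(-4/1) = -(-24) = -6*(-4) = 24)
o(T, M) = M²
(o(-23, C(8)) - 10772) - 28*17*(-27) = (24² - 10772) - 28*17*(-27) = (576 - 10772) - 476*(-27) = -10196 + 12852 = 2656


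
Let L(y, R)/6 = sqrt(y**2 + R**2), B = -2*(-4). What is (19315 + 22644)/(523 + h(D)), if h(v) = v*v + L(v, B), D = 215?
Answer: 490374833/545927275 - 125877*sqrt(46289)/1091854550 ≈ 0.87344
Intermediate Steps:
B = 8
L(y, R) = 6*sqrt(R**2 + y**2) (L(y, R) = 6*sqrt(y**2 + R**2) = 6*sqrt(R**2 + y**2))
h(v) = v**2 + 6*sqrt(64 + v**2) (h(v) = v*v + 6*sqrt(8**2 + v**2) = v**2 + 6*sqrt(64 + v**2))
(19315 + 22644)/(523 + h(D)) = (19315 + 22644)/(523 + (215**2 + 6*sqrt(64 + 215**2))) = 41959/(523 + (46225 + 6*sqrt(64 + 46225))) = 41959/(523 + (46225 + 6*sqrt(46289))) = 41959/(46748 + 6*sqrt(46289))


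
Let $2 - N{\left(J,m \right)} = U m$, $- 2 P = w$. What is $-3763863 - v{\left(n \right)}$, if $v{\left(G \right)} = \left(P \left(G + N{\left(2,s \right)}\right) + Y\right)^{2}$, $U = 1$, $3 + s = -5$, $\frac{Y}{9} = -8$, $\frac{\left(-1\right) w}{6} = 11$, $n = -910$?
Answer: $-890135847$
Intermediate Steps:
$w = -66$ ($w = \left(-6\right) 11 = -66$)
$Y = -72$ ($Y = 9 \left(-8\right) = -72$)
$s = -8$ ($s = -3 - 5 = -8$)
$P = 33$ ($P = \left(- \frac{1}{2}\right) \left(-66\right) = 33$)
$N{\left(J,m \right)} = 2 - m$ ($N{\left(J,m \right)} = 2 - 1 m = 2 - m$)
$v{\left(G \right)} = \left(258 + 33 G\right)^{2}$ ($v{\left(G \right)} = \left(33 \left(G + \left(2 - -8\right)\right) - 72\right)^{2} = \left(33 \left(G + \left(2 + 8\right)\right) - 72\right)^{2} = \left(33 \left(G + 10\right) - 72\right)^{2} = \left(33 \left(10 + G\right) - 72\right)^{2} = \left(\left(330 + 33 G\right) - 72\right)^{2} = \left(258 + 33 G\right)^{2}$)
$-3763863 - v{\left(n \right)} = -3763863 - 9 \left(86 + 11 \left(-910\right)\right)^{2} = -3763863 - 9 \left(86 - 10010\right)^{2} = -3763863 - 9 \left(-9924\right)^{2} = -3763863 - 9 \cdot 98485776 = -3763863 - 886371984 = -890135847$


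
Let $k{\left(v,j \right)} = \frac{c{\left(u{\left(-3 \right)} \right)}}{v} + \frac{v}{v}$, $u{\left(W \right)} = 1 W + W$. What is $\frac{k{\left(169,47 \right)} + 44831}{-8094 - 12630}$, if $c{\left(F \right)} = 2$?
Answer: $- \frac{3788305}{1751178} \approx -2.1633$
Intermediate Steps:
$u{\left(W \right)} = 2 W$ ($u{\left(W \right)} = W + W = 2 W$)
$k{\left(v,j \right)} = 1 + \frac{2}{v}$ ($k{\left(v,j \right)} = \frac{2}{v} + \frac{v}{v} = \frac{2}{v} + 1 = 1 + \frac{2}{v}$)
$\frac{k{\left(169,47 \right)} + 44831}{-8094 - 12630} = \frac{\frac{2 + 169}{169} + 44831}{-8094 - 12630} = \frac{\frac{1}{169} \cdot 171 + 44831}{-20724} = \left(\frac{171}{169} + 44831\right) \left(- \frac{1}{20724}\right) = \frac{7576610}{169} \left(- \frac{1}{20724}\right) = - \frac{3788305}{1751178}$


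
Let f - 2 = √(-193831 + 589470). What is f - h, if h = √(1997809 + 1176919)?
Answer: 2 + √395639 - 2*√793682 ≈ -1150.8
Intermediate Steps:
h = 2*√793682 (h = √3174728 = 2*√793682 ≈ 1781.8)
f = 2 + √395639 (f = 2 + √(-193831 + 589470) = 2 + √395639 ≈ 631.00)
f - h = (2 + √395639) - 2*√793682 = 2 + √395639 - 2*√793682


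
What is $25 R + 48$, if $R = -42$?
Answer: $-1002$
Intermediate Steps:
$25 R + 48 = 25 \left(-42\right) + 48 = -1050 + 48 = -1002$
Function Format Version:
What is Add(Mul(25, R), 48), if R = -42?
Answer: -1002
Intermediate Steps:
Add(Mul(25, R), 48) = Add(Mul(25, -42), 48) = Add(-1050, 48) = -1002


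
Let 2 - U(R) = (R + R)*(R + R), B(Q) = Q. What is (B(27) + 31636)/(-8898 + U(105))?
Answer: -31663/52996 ≈ -0.59746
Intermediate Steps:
U(R) = 2 - 4*R**2 (U(R) = 2 - (R + R)*(R + R) = 2 - 2*R*2*R = 2 - 4*R**2)
(B(27) + 31636)/(-8898 + U(105)) = (27 + 31636)/(-8898 + (2 - 4*105**2)) = 31663/(-8898 + (2 - 4*11025)) = 31663/(-8898 + (2 - 44100)) = 31663/(-8898 - 44098) = 31663/(-52996) = 31663*(-1/52996) = -31663/52996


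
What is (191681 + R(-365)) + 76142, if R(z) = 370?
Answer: 268193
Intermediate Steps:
(191681 + R(-365)) + 76142 = (191681 + 370) + 76142 = 192051 + 76142 = 268193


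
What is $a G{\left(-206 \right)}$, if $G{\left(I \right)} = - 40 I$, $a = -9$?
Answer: $-74160$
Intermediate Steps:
$a G{\left(-206 \right)} = - 9 \left(\left(-40\right) \left(-206\right)\right) = \left(-9\right) 8240 = -74160$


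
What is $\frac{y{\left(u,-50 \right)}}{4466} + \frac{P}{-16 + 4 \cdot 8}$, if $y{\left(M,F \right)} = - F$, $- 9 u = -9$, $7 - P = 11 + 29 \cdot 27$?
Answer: $- \frac{1756971}{35728} \approx -49.176$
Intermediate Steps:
$P = -787$ ($P = 7 - \left(11 + 29 \cdot 27\right) = 7 - \left(11 + 783\right) = 7 - 794 = -787$)
$u = 1$ ($u = \left(- \frac{1}{9}\right) \left(-9\right) = 1$)
$\frac{y{\left(u,-50 \right)}}{4466} + \frac{P}{-16 + 4 \cdot 8} = \frac{\left(-1\right) \left(-50\right)}{4466} - \frac{787}{-16 + 4 \cdot 8} = 50 \cdot \frac{1}{4466} - \frac{787}{-16 + 32} = \frac{25}{2233} - \frac{787}{16} = - \frac{1756971}{35728}$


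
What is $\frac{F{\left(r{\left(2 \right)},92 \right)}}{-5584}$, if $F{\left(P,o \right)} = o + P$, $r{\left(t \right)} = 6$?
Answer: $- \frac{49}{2792} \approx -0.01755$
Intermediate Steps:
$F{\left(P,o \right)} = P + o$
$\frac{F{\left(r{\left(2 \right)},92 \right)}}{-5584} = \frac{6 + 92}{-5584} = 98 \left(- \frac{1}{5584}\right) = - \frac{49}{2792}$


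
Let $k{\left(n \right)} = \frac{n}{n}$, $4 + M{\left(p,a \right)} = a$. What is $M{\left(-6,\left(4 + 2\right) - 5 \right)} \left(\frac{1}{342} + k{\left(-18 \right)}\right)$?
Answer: $- \frac{343}{114} \approx -3.0088$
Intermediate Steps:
$M{\left(p,a \right)} = -4 + a$
$k{\left(n \right)} = 1$
$M{\left(-6,\left(4 + 2\right) - 5 \right)} \left(\frac{1}{342} + k{\left(-18 \right)}\right) = \left(-4 + \left(\left(4 + 2\right) - 5\right)\right) \left(\frac{1}{342} + 1\right) = \left(-4 + \left(6 - 5\right)\right) \left(\frac{1}{342} + 1\right) = \left(-4 + 1\right) \frac{343}{342} = \left(-3\right) \frac{343}{342} = - \frac{343}{114}$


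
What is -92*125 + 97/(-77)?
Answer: -885597/77 ≈ -11501.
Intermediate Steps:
-92*125 + 97/(-77) = -11500 + 97*(-1/77) = -11500 - 97/77 = -885597/77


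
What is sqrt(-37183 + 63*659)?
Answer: sqrt(4334) ≈ 65.833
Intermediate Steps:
sqrt(-37183 + 63*659) = sqrt(-37183 + 41517) = sqrt(4334)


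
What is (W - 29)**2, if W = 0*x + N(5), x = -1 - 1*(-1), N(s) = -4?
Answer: 1089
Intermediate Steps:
x = 0 (x = -1 + 1 = 0)
W = -4 (W = 0*0 - 4 = 0 - 4 = -4)
(W - 29)**2 = (-4 - 29)**2 = (-33)**2 = 1089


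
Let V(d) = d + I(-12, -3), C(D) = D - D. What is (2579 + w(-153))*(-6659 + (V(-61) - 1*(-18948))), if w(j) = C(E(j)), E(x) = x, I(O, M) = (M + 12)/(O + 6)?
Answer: 63064287/2 ≈ 3.1532e+7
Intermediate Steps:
I(O, M) = (12 + M)/(6 + O)
C(D) = 0
V(d) = -3/2 + d (V(d) = d + (12 - 3)/(6 - 12) = d + 9/(-6) = d - 1/6*9 = d - 3/2 = -3/2 + d)
w(j) = 0
(2579 + w(-153))*(-6659 + (V(-61) - 1*(-18948))) = (2579 + 0)*(-6659 + ((-3/2 - 61) - 1*(-18948))) = 2579*(-6659 + (-125/2 + 18948)) = 2579*(-6659 + 37771/2) = 2579*(24453/2) = 63064287/2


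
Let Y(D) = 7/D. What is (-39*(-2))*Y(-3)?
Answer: -182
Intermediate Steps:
(-39*(-2))*Y(-3) = (-39*(-2))*(7/(-3)) = 78*(7*(-⅓)) = 78*(-7/3) = -182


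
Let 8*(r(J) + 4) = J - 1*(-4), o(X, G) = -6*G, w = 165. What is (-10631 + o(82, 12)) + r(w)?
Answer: -85487/8 ≈ -10686.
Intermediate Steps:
r(J) = -7/2 + J/8 (r(J) = -4 + (J - 1*(-4))/8 = -4 + (J + 4)/8 = -4 + (4 + J)/8 = -4 + (½ + J/8) = -7/2 + J/8)
(-10631 + o(82, 12)) + r(w) = (-10631 - 6*12) + (-7/2 + (⅛)*165) = (-10631 - 72) + (-7/2 + 165/8) = -10703 + 137/8 = -85487/8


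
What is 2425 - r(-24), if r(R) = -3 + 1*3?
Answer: 2425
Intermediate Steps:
r(R) = 0 (r(R) = -3 + 3 = 0)
2425 - r(-24) = 2425 - 1*0 = 2425 + 0 = 2425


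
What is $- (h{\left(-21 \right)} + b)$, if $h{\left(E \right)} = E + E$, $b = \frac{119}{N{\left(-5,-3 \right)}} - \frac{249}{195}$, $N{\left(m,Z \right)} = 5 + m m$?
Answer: $\frac{15331}{390} \approx 39.31$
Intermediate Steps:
$N{\left(m,Z \right)} = 5 + m^{2}$
$b = \frac{1049}{390}$ ($b = \frac{119}{5 + \left(-5\right)^{2}} - \frac{249}{195} = \frac{119}{5 + 25} - \frac{83}{65} = \frac{119}{30} - \frac{83}{65} = \frac{1049}{390} \approx 2.6897$)
$h{\left(E \right)} = 2 E$
$- (h{\left(-21 \right)} + b) = - (2 \left(-21\right) + \frac{1049}{390}) = - (-42 + \frac{1049}{390}) = \left(-1\right) \left(- \frac{15331}{390}\right) = \frac{15331}{390}$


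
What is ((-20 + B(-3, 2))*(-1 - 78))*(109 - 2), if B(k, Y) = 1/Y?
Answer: 329667/2 ≈ 1.6483e+5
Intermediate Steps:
((-20 + B(-3, 2))*(-1 - 78))*(109 - 2) = ((-20 + 1/2)*(-1 - 78))*(109 - 2) = ((-20 + ½)*(-79))*107 = -39/2*(-79)*107 = (3081/2)*107 = 329667/2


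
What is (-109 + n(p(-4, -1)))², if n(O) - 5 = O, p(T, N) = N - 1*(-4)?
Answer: 10201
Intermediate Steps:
p(T, N) = 4 + N (p(T, N) = N + 4 = 4 + N)
n(O) = 5 + O
(-109 + n(p(-4, -1)))² = (-109 + (5 + (4 - 1)))² = (-109 + (5 + 3))² = (-109 + 8)² = (-101)² = 10201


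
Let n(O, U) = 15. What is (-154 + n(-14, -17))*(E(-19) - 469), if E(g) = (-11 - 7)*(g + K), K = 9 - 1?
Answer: 37669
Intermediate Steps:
K = 8
E(g) = -144 - 18*g (E(g) = (-11 - 7)*(g + 8) = -18*(8 + g) = -144 - 18*g)
(-154 + n(-14, -17))*(E(-19) - 469) = (-154 + 15)*((-144 - 18*(-19)) - 469) = -139*((-144 + 342) - 469) = -139*(198 - 469) = -139*(-271) = 37669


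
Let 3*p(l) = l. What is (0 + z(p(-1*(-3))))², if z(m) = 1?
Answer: 1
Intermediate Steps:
p(l) = l/3
(0 + z(p(-1*(-3))))² = (0 + 1)² = 1² = 1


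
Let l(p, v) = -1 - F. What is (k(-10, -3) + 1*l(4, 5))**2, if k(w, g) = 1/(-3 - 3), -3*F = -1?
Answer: 9/4 ≈ 2.2500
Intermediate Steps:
F = 1/3 (F = -1/3*(-1) = 1/3 ≈ 0.33333)
l(p, v) = -4/3 (l(p, v) = -1 - 1*1/3 = -1 - 1/3 = -4/3)
k(w, g) = -1/6 (k(w, g) = 1/(-6) = -1/6)
(k(-10, -3) + 1*l(4, 5))**2 = (-1/6 + 1*(-4/3))**2 = (-1/6 - 4/3)**2 = (-3/2)**2 = 9/4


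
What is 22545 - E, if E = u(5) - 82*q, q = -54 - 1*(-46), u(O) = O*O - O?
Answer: 21869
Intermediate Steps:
u(O) = O² - O
q = -8 (q = -54 + 46 = -8)
E = 676 (E = 5*(-1 + 5) - 82*(-8) = 5*4 + 656 = 20 + 656 = 676)
22545 - E = 22545 - 1*676 = 22545 - 676 = 21869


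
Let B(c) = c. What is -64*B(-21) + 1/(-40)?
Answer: 53759/40 ≈ 1344.0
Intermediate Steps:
-64*B(-21) + 1/(-40) = -64*(-21) + 1/(-40) = 1344 - 1/40 = 53759/40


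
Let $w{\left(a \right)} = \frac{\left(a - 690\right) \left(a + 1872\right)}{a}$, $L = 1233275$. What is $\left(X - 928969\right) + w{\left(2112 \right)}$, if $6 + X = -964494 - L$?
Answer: $- \frac{68729355}{22} \approx -3.1241 \cdot 10^{6}$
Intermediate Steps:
$X = -2197775$ ($X = -6 - 2197769 = -2197775$)
$w{\left(a \right)} = \frac{\left(-690 + a\right) \left(1872 + a\right)}{a}$
$\left(X - 928969\right) + w{\left(2112 \right)} = \left(-2197775 - 928969\right) + \left(1182 + 2112 - \frac{1291680}{2112}\right) = \left(-2197775 - 928969\right) + \left(1182 + 2112 - \frac{13455}{22}\right) = -3126744 + \left(1182 + 2112 - \frac{13455}{22}\right) = -3126744 + \frac{59013}{22} = - \frac{68729355}{22}$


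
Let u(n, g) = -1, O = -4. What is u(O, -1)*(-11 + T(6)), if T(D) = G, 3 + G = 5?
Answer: 9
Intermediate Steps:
G = 2 (G = -3 + 5 = 2)
T(D) = 2
u(O, -1)*(-11 + T(6)) = -(-11 + 2) = -1*(-9) = 9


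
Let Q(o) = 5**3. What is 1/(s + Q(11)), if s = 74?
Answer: 1/199 ≈ 0.0050251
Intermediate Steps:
Q(o) = 125
1/(s + Q(11)) = 1/(74 + 125) = 1/199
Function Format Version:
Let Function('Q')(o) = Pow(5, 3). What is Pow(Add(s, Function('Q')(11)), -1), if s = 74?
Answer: Rational(1, 199) ≈ 0.0050251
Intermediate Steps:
Function('Q')(o) = 125
Pow(Add(s, Function('Q')(11)), -1) = Pow(Add(74, 125), -1) = Pow(199, -1) = Rational(1, 199)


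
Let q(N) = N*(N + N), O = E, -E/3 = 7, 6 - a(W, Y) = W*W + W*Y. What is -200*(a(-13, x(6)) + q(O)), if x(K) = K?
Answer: -159400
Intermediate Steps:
a(W, Y) = 6 - W² - W*Y (a(W, Y) = 6 - (W*W + W*Y) = 6 - (W² + W*Y) = 6 + (-W² - W*Y) = 6 - W² - W*Y)
E = -21 (E = -3*7 = -21)
O = -21
q(N) = 2*N² (q(N) = N*(2*N) = 2*N²)
-200*(a(-13, x(6)) + q(O)) = -200*((6 - 1*(-13)² - 1*(-13)*6) + 2*(-21)²) = -200*((6 - 1*169 + 78) + 2*441) = -200*((6 - 169 + 78) + 882) = -200*(-85 + 882) = -200*797 = -159400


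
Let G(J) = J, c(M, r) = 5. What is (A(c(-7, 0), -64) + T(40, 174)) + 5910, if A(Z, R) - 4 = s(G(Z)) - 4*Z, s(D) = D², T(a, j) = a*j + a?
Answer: 12919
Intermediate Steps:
T(a, j) = a + a*j
A(Z, R) = 4 + Z² - 4*Z (A(Z, R) = 4 + (Z² - 4*Z) = 4 + Z² - 4*Z)
(A(c(-7, 0), -64) + T(40, 174)) + 5910 = ((4 + 5² - 4*5) + 40*(1 + 174)) + 5910 = ((4 + 25 - 20) + 40*175) + 5910 = (9 + 7000) + 5910 = 7009 + 5910 = 12919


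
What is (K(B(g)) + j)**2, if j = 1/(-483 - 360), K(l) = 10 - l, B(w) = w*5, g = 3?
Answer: 17774656/710649 ≈ 25.012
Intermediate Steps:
B(w) = 5*w
j = -1/843 (j = 1/(-843) = -1/843 ≈ -0.0011862)
(K(B(g)) + j)**2 = ((10 - 5*3) - 1/843)**2 = ((10 - 1*15) - 1/843)**2 = ((10 - 15) - 1/843)**2 = (-5 - 1/843)**2 = (-4216/843)**2 = 17774656/710649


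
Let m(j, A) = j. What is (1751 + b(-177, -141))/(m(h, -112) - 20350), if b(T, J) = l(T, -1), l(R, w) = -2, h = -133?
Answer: -1749/20483 ≈ -0.085388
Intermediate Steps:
b(T, J) = -2
(1751 + b(-177, -141))/(m(h, -112) - 20350) = (1751 - 2)/(-133 - 20350) = 1749/(-20483) = 1749*(-1/20483) = -1749/20483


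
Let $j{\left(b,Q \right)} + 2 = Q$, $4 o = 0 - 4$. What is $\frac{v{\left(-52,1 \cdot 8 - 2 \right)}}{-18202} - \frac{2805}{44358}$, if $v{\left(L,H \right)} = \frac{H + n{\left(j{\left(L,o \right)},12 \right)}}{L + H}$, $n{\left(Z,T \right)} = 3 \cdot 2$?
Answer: $- \frac{195672647}{3095049878} \approx -0.063221$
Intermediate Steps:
$o = -1$ ($o = \frac{0 - 4}{4} = \frac{1}{4} \left(-4\right) = -1$)
$j{\left(b,Q \right)} = -2 + Q$
$n{\left(Z,T \right)} = 6$
$v{\left(L,H \right)} = \frac{6 + H}{H + L}$ ($v{\left(L,H \right)} = \frac{H + 6}{L + H} = \frac{6 + H}{H + L}$)
$\frac{v{\left(-52,1 \cdot 8 - 2 \right)}}{-18202} - \frac{2805}{44358} = \frac{\frac{1}{\left(1 \cdot 8 - 2\right) - 52} \left(6 + \left(1 \cdot 8 - 2\right)\right)}{-18202} - \frac{2805}{44358} = \frac{6 + \left(8 - 2\right)}{\left(8 - 2\right) - 52} \left(- \frac{1}{18202}\right) - \frac{935}{14786} = \frac{6 + 6}{6 - 52} \left(- \frac{1}{18202}\right) - \frac{935}{14786} = \frac{1}{-46} \cdot 12 \left(- \frac{1}{18202}\right) - \frac{935}{14786} = \left(- \frac{1}{46}\right) 12 \left(- \frac{1}{18202}\right) - \frac{935}{14786} = \left(- \frac{6}{23}\right) \left(- \frac{1}{18202}\right) - \frac{935}{14786} = \frac{3}{209323} - \frac{935}{14786} = - \frac{195672647}{3095049878}$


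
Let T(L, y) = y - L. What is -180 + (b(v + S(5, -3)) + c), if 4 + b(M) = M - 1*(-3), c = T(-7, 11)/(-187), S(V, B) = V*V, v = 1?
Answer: -29003/187 ≈ -155.10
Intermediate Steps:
S(V, B) = V**2
c = -18/187 (c = (11 - 1*(-7))/(-187) = (11 + 7)*(-1/187) = 18*(-1/187) = -18/187 ≈ -0.096257)
b(M) = -1 + M (b(M) = -4 + (M - 1*(-3)) = -4 + (M + 3) = -4 + (3 + M) = -1 + M)
-180 + (b(v + S(5, -3)) + c) = -180 + ((-1 + (1 + 5**2)) - 18/187) = -180 + ((-1 + (1 + 25)) - 18/187) = -180 + ((-1 + 26) - 18/187) = -180 + (25 - 18/187) = -180 + 4657/187 = -29003/187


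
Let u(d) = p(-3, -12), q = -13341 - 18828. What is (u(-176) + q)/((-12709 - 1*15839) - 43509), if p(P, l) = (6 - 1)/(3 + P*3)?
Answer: 193019/432342 ≈ 0.44645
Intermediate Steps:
q = -32169
p(P, l) = 5/(3 + 3*P)
u(d) = -⅚ (u(d) = 5/(3*(1 - 3)) = (5/3)/(-2) = (5/3)*(-½) = -⅚)
(u(-176) + q)/((-12709 - 1*15839) - 43509) = (-⅚ - 32169)/((-12709 - 1*15839) - 43509) = -193019/(6*((-12709 - 15839) - 43509)) = -193019/(6*(-28548 - 43509)) = -193019/6/(-72057) = -193019/6*(-1/72057) = 193019/432342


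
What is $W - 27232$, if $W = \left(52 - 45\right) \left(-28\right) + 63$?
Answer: $-27365$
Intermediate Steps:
$W = -133$ ($W = 7 \left(-28\right) + 63 = -196 + 63 = -133$)
$W - 27232 = -133 - 27232 = -27365$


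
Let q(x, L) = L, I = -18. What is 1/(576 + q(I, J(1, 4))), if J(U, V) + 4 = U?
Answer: 1/573 ≈ 0.0017452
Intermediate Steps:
J(U, V) = -4 + U
1/(576 + q(I, J(1, 4))) = 1/(576 + (-4 + 1)) = 1/(576 - 3) = 1/573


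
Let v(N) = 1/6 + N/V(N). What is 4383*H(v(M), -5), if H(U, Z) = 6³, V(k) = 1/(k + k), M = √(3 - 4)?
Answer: 946728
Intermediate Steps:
M = I (M = √(-1) = I ≈ 1.0*I)
V(k) = 1/(2*k)
v(N) = ⅙ + 2*N² (v(N) = 1/6 + N/((1/(2*N))) = 1*(⅙) + N*(2*N) = ⅙ + 2*N²)
H(U, Z) = 216
4383*H(v(M), -5) = 4383*216 = 946728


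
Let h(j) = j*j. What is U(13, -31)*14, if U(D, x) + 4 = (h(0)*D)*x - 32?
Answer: -504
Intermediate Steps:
h(j) = j²
U(D, x) = -36 (U(D, x) = -4 + ((0²*D)*x - 32) = -4 + ((0*D)*x - 32) = -4 + (0*x - 32) = -4 + (0 - 32) = -4 - 32 = -36)
U(13, -31)*14 = -36*14 = -504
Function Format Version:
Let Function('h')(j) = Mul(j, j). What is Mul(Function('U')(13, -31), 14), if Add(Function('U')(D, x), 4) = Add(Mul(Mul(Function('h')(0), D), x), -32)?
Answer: -504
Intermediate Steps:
Function('h')(j) = Pow(j, 2)
Function('U')(D, x) = -36 (Function('U')(D, x) = Add(-4, Add(Mul(Mul(Pow(0, 2), D), x), -32)) = Add(-4, Add(Mul(Mul(0, D), x), -32)) = Add(-4, Add(Mul(0, x), -32)) = Add(-4, Add(0, -32)) = Add(-4, -32) = -36)
Mul(Function('U')(13, -31), 14) = Mul(-36, 14) = -504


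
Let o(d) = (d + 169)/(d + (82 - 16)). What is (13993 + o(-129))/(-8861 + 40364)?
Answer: 881519/1984689 ≈ 0.44416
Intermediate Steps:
o(d) = (169 + d)/(66 + d) (o(d) = (169 + d)/(d + 66) = (169 + d)/(66 + d))
(13993 + o(-129))/(-8861 + 40364) = (13993 + (169 - 129)/(66 - 129))/(-8861 + 40364) = (13993 + 40/(-63))/31503 = (13993 - 1/63*40)*(1/31503) = (13993 - 40/63)*(1/31503) = (881519/63)*(1/31503) = 881519/1984689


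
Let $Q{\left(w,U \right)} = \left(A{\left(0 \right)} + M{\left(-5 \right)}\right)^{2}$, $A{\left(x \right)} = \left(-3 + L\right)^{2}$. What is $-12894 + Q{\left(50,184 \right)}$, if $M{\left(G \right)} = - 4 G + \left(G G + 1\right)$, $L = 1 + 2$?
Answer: $-10778$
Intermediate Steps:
$L = 3$
$M{\left(G \right)} = 1 + G^{2} - 4 G$ ($M{\left(G \right)} = - 4 G + \left(G^{2} + 1\right) = - 4 G + \left(1 + G^{2}\right) = 1 + G^{2} - 4 G$)
$A{\left(x \right)} = 0$ ($A{\left(x \right)} = \left(-3 + 3\right)^{2} = 0^{2} = 0$)
$Q{\left(w,U \right)} = 2116$ ($Q{\left(w,U \right)} = \left(0 + \left(1 + \left(-5\right)^{2} - -20\right)\right)^{2} = \left(0 + \left(1 + 25 + 20\right)\right)^{2} = \left(0 + 46\right)^{2} = 46^{2} = 2116$)
$-12894 + Q{\left(50,184 \right)} = -12894 + 2116 = -10778$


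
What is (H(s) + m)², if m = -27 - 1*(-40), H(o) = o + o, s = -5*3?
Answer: 289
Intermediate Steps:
s = -15
H(o) = 2*o
m = 13 (m = -27 + 40 = 13)
(H(s) + m)² = (2*(-15) + 13)² = (-30 + 13)² = (-17)² = 289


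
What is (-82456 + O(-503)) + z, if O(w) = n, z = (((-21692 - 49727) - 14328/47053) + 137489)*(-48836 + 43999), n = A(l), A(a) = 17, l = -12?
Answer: -15041035199001/47053 ≈ -3.1966e+8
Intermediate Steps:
n = 17
z = -15037156196734/47053 (z = ((-71419 - 14328*1/47053) + 137489)*(-4837) = ((-71419 - 14328/47053) + 137489)*(-4837) = (-3360492535/47053 + 137489)*(-4837) = (3108777382/47053)*(-4837) = -15037156196734/47053 ≈ -3.1958e+8)
O(w) = 17
(-82456 + O(-503)) + z = (-82456 + 17) - 15037156196734/47053 = -82439 - 15037156196734/47053 = -15041035199001/47053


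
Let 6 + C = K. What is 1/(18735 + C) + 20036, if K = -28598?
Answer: 197735283/9869 ≈ 20036.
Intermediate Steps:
C = -28604 (C = -6 - 28598 = -28604)
1/(18735 + C) + 20036 = 1/(18735 - 28604) + 20036 = 1/(-9869) + 20036 = -1/9869 + 20036 = 197735283/9869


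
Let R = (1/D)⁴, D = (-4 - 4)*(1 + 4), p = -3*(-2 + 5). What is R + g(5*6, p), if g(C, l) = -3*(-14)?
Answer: 107520001/2560000 ≈ 42.000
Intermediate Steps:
p = -9 (p = -3*3 = -9)
D = -40 (D = -8*5 = -40)
g(C, l) = 42
R = 1/2560000 (R = (1/(-40))⁴ = (-1/40)⁴ = 1/2560000 ≈ 3.9062e-7)
R + g(5*6, p) = 1/2560000 + 42 = 107520001/2560000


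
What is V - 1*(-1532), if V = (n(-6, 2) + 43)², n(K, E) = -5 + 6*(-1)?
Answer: 2556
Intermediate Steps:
n(K, E) = -11 (n(K, E) = -5 - 6 = -11)
V = 1024 (V = (-11 + 43)² = 32² = 1024)
V - 1*(-1532) = 1024 - 1*(-1532) = 1024 + 1532 = 2556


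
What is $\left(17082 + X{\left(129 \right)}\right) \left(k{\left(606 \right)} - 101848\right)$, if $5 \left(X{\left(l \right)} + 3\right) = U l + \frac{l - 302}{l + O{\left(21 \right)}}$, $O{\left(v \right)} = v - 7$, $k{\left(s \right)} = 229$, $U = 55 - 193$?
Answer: $- \frac{982211248494}{715} \approx -1.3737 \cdot 10^{9}$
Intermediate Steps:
$U = -138$
$O{\left(v \right)} = -7 + v$ ($O{\left(v \right)} = v - 7 = -7 + v$)
$X{\left(l \right)} = -3 - \frac{138 l}{5} + \frac{-302 + l}{5 \left(14 + l\right)}$ ($X{\left(l \right)} = -3 + \frac{- 138 l + \frac{l - 302}{l + \left(-7 + 21\right)}}{5} = -3 + \frac{- 138 l + \frac{-302 + l}{l + 14}}{5} = -3 + \frac{- 138 l + \frac{-302 + l}{14 + l}}{5} = -3 - \left(\frac{138 l}{5} - \frac{-302 + l}{5 \left(14 + l\right)}\right) = -3 - \frac{138 l}{5} + \frac{-302 + l}{5 \left(14 + l\right)}$)
$\left(17082 + X{\left(129 \right)}\right) \left(k{\left(606 \right)} - 101848\right) = \left(17082 + \frac{2 \left(-256 - 125517 - 69 \cdot 129^{2}\right)}{5 \left(14 + 129\right)}\right) \left(229 - 101848\right) = \left(17082 + \frac{2 \left(-256 - 125517 - 1148229\right)}{5 \cdot 143}\right) \left(-101619\right) = \left(17082 + \frac{2}{5} \cdot \frac{1}{143} \left(-256 - 125517 - 1148229\right)\right) \left(-101619\right) = \left(17082 + \frac{2}{5} \cdot \frac{1}{143} \left(-1274002\right)\right) \left(-101619\right) = \left(17082 - \frac{2548004}{715}\right) \left(-101619\right) = \frac{9665626}{715} \left(-101619\right) = - \frac{982211248494}{715}$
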